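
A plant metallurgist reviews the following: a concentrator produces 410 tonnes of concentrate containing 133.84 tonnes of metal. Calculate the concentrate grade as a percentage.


32.6439%

Grade = (metal in concentrate / concentrate mass) * 100
= (133.84 / 410) * 100
= 0.3264390244 * 100
= 32.6439%


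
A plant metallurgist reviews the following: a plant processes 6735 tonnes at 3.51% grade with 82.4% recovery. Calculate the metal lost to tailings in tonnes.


Total metal in feed:
= 6735 * 3.51 / 100 = 236.3985 tonnes
Metal recovered:
= 236.3985 * 82.4 / 100 = 194.792364 tonnes
Metal lost to tailings:
= 236.3985 - 194.792364
= 41.6061 tonnes

41.6061 tonnes


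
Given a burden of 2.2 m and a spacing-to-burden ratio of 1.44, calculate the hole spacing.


3.168 m

Spacing = burden * ratio
= 2.2 * 1.44
= 3.168 m


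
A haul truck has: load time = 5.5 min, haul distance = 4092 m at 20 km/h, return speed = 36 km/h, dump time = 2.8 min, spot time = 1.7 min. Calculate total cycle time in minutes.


29.096 min

Convert haul speed to m/min: 20 * 1000/60 = 333.3333333 m/min
Haul time = 4092 / 333.3333333 = 12.276 min
Convert return speed to m/min: 36 * 1000/60 = 600 m/min
Return time = 4092 / 600 = 6.82 min
Total cycle time:
= 5.5 + 12.276 + 2.8 + 6.82 + 1.7
= 29.096 min


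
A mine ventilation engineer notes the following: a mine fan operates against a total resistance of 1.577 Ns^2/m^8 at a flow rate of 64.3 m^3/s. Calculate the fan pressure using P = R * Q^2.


Compute Q^2:
Q^2 = 64.3^2 = 4134.49
Compute pressure:
P = R * Q^2 = 1.577 * 4134.49
= 6520.0907 Pa

6520.0907 Pa


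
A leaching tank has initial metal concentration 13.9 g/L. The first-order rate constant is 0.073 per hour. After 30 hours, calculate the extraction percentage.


88.8083%

Compute the exponent:
-k * t = -0.073 * 30 = -2.19
Remaining concentration:
C = 13.9 * exp(-2.19)
= 13.9 * 0.1119167486
= 1.555642806 g/L
Extracted = 13.9 - 1.555642806 = 12.34435719 g/L
Extraction % = 12.34435719 / 13.9 * 100
= 88.8083%


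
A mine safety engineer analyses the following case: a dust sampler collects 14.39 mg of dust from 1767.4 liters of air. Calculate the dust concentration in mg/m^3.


8.1419 mg/m^3

Convert liters to m^3: 1 m^3 = 1000 L
Concentration = mass / volume * 1000
= 14.39 / 1767.4 * 1000
= 0.008141903361 * 1000
= 8.1419 mg/m^3


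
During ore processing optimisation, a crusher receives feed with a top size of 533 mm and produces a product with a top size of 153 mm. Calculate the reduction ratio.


Reduction ratio = feed size / product size
= 533 / 153
= 3.4837

3.4837


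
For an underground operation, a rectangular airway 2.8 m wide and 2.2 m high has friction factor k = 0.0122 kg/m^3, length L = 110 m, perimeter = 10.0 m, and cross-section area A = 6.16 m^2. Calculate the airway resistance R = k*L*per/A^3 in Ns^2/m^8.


0.0574 Ns^2/m^8

Compute the numerator:
k * L * per = 0.0122 * 110 * 10.0
= 13.42
Compute the denominator:
A^3 = 6.16^3 = 233.744896
Resistance:
R = 13.42 / 233.744896
= 0.0574 Ns^2/m^8


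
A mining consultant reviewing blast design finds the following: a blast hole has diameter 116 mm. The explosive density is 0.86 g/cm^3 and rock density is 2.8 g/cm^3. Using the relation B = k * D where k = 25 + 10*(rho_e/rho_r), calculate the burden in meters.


3.2563 m

First, compute k:
rho_e / rho_r = 0.86 / 2.8 = 0.3071428571
k = 25 + 10 * 0.3071428571 = 28.07142857
Then, compute burden:
B = k * D / 1000 = 28.07142857 * 116 / 1000
= 3256.285714 / 1000
= 3.2563 m


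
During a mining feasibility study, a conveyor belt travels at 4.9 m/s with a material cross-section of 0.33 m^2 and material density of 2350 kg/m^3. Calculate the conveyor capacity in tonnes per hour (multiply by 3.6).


Volumetric flow = speed * area
= 4.9 * 0.33 = 1.617 m^3/s
Mass flow = volumetric * density
= 1.617 * 2350 = 3799.95 kg/s
Convert to t/h: multiply by 3.6
Capacity = 3799.95 * 3.6
= 13679.82 t/h

13679.82 t/h


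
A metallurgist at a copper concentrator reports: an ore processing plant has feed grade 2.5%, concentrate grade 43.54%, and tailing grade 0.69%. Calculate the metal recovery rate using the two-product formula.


73.5658%

Using the two-product formula:
R = 100 * c * (f - t) / (f * (c - t))
Numerator = 100 * 43.54 * (2.5 - 0.69)
= 100 * 43.54 * 1.81
= 7880.74
Denominator = 2.5 * (43.54 - 0.69)
= 2.5 * 42.85
= 107.125
R = 7880.74 / 107.125
= 73.5658%


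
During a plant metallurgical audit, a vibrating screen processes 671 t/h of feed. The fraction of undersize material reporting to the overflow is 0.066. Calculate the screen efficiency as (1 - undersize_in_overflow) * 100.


Screen efficiency = (1 - fraction of undersize in overflow) * 100
= (1 - 0.066) * 100
= 0.934 * 100
= 93.4%

93.4%


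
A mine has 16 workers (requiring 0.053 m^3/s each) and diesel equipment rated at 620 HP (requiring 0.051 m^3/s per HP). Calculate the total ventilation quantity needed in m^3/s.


Airflow for workers:
Q_people = 16 * 0.053 = 0.848 m^3/s
Airflow for diesel equipment:
Q_diesel = 620 * 0.051 = 31.62 m^3/s
Total ventilation:
Q_total = 0.848 + 31.62
= 32.468 m^3/s

32.468 m^3/s


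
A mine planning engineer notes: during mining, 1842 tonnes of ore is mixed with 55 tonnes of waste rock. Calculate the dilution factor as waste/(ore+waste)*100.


2.8993%

Total material = ore + waste
= 1842 + 55 = 1897 tonnes
Dilution = waste / total * 100
= 55 / 1897 * 100
= 0.02899314707 * 100
= 2.8993%


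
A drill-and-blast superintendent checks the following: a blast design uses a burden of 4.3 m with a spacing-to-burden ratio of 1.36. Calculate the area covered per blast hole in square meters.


25.1464 m^2

First, find the spacing:
Spacing = burden * ratio = 4.3 * 1.36
= 5.848 m
Then, calculate the area:
Area = burden * spacing = 4.3 * 5.848
= 25.1464 m^2


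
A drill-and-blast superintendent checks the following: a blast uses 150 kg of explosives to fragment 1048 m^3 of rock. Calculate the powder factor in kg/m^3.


0.1431 kg/m^3

Powder factor = explosive mass / rock volume
= 150 / 1048
= 0.1431 kg/m^3


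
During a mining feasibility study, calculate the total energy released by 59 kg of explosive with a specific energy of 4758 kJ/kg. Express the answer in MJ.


Energy = mass * specific_energy / 1000
= 59 * 4758 / 1000
= 280722 / 1000
= 280.722 MJ

280.722 MJ


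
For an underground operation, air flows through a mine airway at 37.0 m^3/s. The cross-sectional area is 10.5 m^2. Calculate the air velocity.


Velocity = flow rate / cross-sectional area
= 37.0 / 10.5
= 3.5238 m/s

3.5238 m/s


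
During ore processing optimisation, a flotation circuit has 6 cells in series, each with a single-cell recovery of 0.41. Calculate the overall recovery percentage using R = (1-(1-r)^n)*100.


95.7819%

Complement of single-cell recovery:
1 - r = 1 - 0.41 = 0.59
Raise to power n:
(1 - r)^6 = 0.59^6 = 0.04218053364
Overall recovery:
R = (1 - 0.04218053364) * 100
= 95.7819%


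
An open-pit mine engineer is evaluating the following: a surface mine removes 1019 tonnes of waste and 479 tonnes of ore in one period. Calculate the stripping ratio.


2.1273

Stripping ratio = waste tonnage / ore tonnage
= 1019 / 479
= 2.1273


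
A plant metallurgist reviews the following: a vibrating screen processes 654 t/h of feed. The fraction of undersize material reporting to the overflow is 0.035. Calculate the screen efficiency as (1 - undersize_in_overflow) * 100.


96.5%

Screen efficiency = (1 - fraction of undersize in overflow) * 100
= (1 - 0.035) * 100
= 0.965 * 100
= 96.5%


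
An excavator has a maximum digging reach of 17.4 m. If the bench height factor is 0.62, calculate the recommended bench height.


Bench height = reach * factor
= 17.4 * 0.62
= 10.788 m

10.788 m


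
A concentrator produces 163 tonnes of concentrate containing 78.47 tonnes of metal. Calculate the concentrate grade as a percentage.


Grade = (metal in concentrate / concentrate mass) * 100
= (78.47 / 163) * 100
= 0.4814110429 * 100
= 48.1411%

48.1411%


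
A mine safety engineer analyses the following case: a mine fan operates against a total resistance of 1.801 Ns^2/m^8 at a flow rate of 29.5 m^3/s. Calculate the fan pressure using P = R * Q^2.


Compute Q^2:
Q^2 = 29.5^2 = 870.25
Compute pressure:
P = R * Q^2 = 1.801 * 870.25
= 1567.3203 Pa

1567.3203 Pa


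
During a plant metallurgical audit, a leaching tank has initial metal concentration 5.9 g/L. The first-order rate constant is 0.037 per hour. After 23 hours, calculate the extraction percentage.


57.3012%

Compute the exponent:
-k * t = -0.037 * 23 = -0.851
Remaining concentration:
C = 5.9 * exp(-0.851)
= 5.9 * 0.4269877307
= 2.519227611 g/L
Extracted = 5.9 - 2.519227611 = 3.380772389 g/L
Extraction % = 3.380772389 / 5.9 * 100
= 57.3012%


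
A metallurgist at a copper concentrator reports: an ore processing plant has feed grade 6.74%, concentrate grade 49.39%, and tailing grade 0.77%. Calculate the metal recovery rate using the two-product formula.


89.9784%

Using the two-product formula:
R = 100 * c * (f - t) / (f * (c - t))
Numerator = 100 * 49.39 * (6.74 - 0.77)
= 100 * 49.39 * 5.97
= 29485.83
Denominator = 6.74 * (49.39 - 0.77)
= 6.74 * 48.62
= 327.6988
R = 29485.83 / 327.6988
= 89.9784%


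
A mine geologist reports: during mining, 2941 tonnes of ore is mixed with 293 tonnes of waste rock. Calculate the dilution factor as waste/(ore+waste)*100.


Total material = ore + waste
= 2941 + 293 = 3234 tonnes
Dilution = waste / total * 100
= 293 / 3234 * 100
= 0.09059987631 * 100
= 9.06%

9.06%


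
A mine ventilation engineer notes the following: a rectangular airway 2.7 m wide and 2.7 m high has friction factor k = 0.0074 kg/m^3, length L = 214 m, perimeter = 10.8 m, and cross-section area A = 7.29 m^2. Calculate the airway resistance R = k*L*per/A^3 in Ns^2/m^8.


0.0441 Ns^2/m^8

Compute the numerator:
k * L * per = 0.0074 * 214 * 10.8
= 17.10288
Compute the denominator:
A^3 = 7.29^3 = 387.420489
Resistance:
R = 17.10288 / 387.420489
= 0.0441 Ns^2/m^8


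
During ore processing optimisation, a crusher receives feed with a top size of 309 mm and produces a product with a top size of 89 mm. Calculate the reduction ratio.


3.4719

Reduction ratio = feed size / product size
= 309 / 89
= 3.4719


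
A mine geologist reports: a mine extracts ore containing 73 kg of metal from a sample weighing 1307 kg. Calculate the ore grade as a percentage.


Ore grade = (metal mass / ore mass) * 100
= (73 / 1307) * 100
= 0.0558530987 * 100
= 5.5853%

5.5853%


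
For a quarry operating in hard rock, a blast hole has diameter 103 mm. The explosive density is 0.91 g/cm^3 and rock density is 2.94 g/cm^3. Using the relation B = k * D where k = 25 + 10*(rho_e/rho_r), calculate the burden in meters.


2.8938 m

First, compute k:
rho_e / rho_r = 0.91 / 2.94 = 0.3095238095
k = 25 + 10 * 0.3095238095 = 28.0952381
Then, compute burden:
B = k * D / 1000 = 28.0952381 * 103 / 1000
= 2893.809524 / 1000
= 2.8938 m


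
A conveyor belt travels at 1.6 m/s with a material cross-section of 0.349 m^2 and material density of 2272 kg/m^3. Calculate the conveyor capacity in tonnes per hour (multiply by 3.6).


Volumetric flow = speed * area
= 1.6 * 0.349 = 0.5584 m^3/s
Mass flow = volumetric * density
= 0.5584 * 2272 = 1268.6848 kg/s
Convert to t/h: multiply by 3.6
Capacity = 1268.6848 * 3.6
= 4567.2653 t/h

4567.2653 t/h


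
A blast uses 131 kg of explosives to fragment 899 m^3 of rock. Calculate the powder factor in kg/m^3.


0.1457 kg/m^3

Powder factor = explosive mass / rock volume
= 131 / 899
= 0.1457 kg/m^3


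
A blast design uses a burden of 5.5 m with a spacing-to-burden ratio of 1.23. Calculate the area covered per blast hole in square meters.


First, find the spacing:
Spacing = burden * ratio = 5.5 * 1.23
= 6.765 m
Then, calculate the area:
Area = burden * spacing = 5.5 * 6.765
= 37.2075 m^2

37.2075 m^2


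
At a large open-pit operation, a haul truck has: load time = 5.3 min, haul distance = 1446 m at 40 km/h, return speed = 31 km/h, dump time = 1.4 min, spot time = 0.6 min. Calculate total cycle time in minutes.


Convert haul speed to m/min: 40 * 1000/60 = 666.6666667 m/min
Haul time = 1446 / 666.6666667 = 2.169 min
Convert return speed to m/min: 31 * 1000/60 = 516.6666667 m/min
Return time = 1446 / 516.6666667 = 2.798709677 min
Total cycle time:
= 5.3 + 2.169 + 1.4 + 2.798709677 + 0.6
= 12.2677 min

12.2677 min


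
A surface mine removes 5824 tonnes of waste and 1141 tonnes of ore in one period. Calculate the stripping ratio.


5.1043

Stripping ratio = waste tonnage / ore tonnage
= 5824 / 1141
= 5.1043


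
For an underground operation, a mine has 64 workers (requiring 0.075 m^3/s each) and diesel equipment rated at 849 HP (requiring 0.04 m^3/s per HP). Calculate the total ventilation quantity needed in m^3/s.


Airflow for workers:
Q_people = 64 * 0.075 = 4.8 m^3/s
Airflow for diesel equipment:
Q_diesel = 849 * 0.04 = 33.96 m^3/s
Total ventilation:
Q_total = 4.8 + 33.96
= 38.76 m^3/s

38.76 m^3/s


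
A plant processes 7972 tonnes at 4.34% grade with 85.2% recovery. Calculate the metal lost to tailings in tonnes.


51.2058 tonnes

Total metal in feed:
= 7972 * 4.34 / 100 = 345.9848 tonnes
Metal recovered:
= 345.9848 * 85.2 / 100 = 294.7790496 tonnes
Metal lost to tailings:
= 345.9848 - 294.7790496
= 51.2058 tonnes


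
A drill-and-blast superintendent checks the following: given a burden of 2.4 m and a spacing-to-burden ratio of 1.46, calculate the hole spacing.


3.504 m

Spacing = burden * ratio
= 2.4 * 1.46
= 3.504 m


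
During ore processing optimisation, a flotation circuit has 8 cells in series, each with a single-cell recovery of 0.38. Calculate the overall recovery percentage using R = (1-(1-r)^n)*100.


Complement of single-cell recovery:
1 - r = 1 - 0.38 = 0.62
Raise to power n:
(1 - r)^8 = 0.62^8 = 0.02183401056
Overall recovery:
R = (1 - 0.02183401056) * 100
= 97.8166%

97.8166%


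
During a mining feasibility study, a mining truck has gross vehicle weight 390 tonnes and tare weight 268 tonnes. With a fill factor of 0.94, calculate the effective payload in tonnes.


114.68 tonnes

Maximum payload = gross - tare
= 390 - 268 = 122 tonnes
Effective payload = max payload * fill factor
= 122 * 0.94
= 114.68 tonnes


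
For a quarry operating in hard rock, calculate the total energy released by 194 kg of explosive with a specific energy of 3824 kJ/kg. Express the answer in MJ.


Energy = mass * specific_energy / 1000
= 194 * 3824 / 1000
= 741856 / 1000
= 741.856 MJ

741.856 MJ


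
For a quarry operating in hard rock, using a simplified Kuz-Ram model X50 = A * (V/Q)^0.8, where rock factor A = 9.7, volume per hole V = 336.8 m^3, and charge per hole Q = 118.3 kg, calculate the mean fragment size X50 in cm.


Compute V/Q:
V/Q = 336.8 / 118.3 = 2.846999155
Raise to the power 0.8:
(V/Q)^0.8 = 2.846999155^0.8 = 2.309456947
Multiply by A:
X50 = 9.7 * 2.309456947
= 22.4017 cm

22.4017 cm


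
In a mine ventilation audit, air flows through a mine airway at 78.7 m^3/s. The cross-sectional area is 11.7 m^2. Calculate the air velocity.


6.7265 m/s

Velocity = flow rate / cross-sectional area
= 78.7 / 11.7
= 6.7265 m/s


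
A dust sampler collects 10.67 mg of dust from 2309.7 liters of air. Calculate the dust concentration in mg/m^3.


Convert liters to m^3: 1 m^3 = 1000 L
Concentration = mass / volume * 1000
= 10.67 / 2309.7 * 1000
= 0.004619647573 * 1000
= 4.6196 mg/m^3

4.6196 mg/m^3


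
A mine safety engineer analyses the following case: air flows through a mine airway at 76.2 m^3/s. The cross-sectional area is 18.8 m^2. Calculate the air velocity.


4.0532 m/s

Velocity = flow rate / cross-sectional area
= 76.2 / 18.8
= 4.0532 m/s


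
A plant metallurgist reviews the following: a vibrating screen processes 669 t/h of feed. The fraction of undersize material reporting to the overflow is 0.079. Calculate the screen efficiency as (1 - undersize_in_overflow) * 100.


Screen efficiency = (1 - fraction of undersize in overflow) * 100
= (1 - 0.079) * 100
= 0.921 * 100
= 92.1%

92.1%


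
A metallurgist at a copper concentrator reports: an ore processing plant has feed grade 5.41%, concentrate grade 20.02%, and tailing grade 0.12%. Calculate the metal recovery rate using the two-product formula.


Using the two-product formula:
R = 100 * c * (f - t) / (f * (c - t))
Numerator = 100 * 20.02 * (5.41 - 0.12)
= 100 * 20.02 * 5.29
= 10590.58
Denominator = 5.41 * (20.02 - 0.12)
= 5.41 * 19.9
= 107.659
R = 10590.58 / 107.659
= 98.3715%

98.3715%


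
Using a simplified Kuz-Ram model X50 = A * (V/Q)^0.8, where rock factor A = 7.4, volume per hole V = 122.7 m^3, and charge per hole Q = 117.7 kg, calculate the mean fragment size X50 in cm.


7.6504 cm

Compute V/Q:
V/Q = 122.7 / 117.7 = 1.042480884
Raise to the power 0.8:
(V/Q)^0.8 = 1.042480884^0.8 = 1.033842734
Multiply by A:
X50 = 7.4 * 1.033842734
= 7.6504 cm


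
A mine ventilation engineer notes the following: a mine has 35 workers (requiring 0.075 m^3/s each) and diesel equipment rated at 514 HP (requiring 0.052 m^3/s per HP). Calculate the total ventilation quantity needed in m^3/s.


Airflow for workers:
Q_people = 35 * 0.075 = 2.625 m^3/s
Airflow for diesel equipment:
Q_diesel = 514 * 0.052 = 26.728 m^3/s
Total ventilation:
Q_total = 2.625 + 26.728
= 29.353 m^3/s

29.353 m^3/s


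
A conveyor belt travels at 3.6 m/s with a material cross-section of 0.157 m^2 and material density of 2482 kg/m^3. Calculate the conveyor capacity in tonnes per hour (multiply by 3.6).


5050.175 t/h

Volumetric flow = speed * area
= 3.6 * 0.157 = 0.5652 m^3/s
Mass flow = volumetric * density
= 0.5652 * 2482 = 1402.8264 kg/s
Convert to t/h: multiply by 3.6
Capacity = 1402.8264 * 3.6
= 5050.175 t/h


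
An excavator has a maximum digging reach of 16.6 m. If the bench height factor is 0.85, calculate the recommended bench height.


14.11 m

Bench height = reach * factor
= 16.6 * 0.85
= 14.11 m


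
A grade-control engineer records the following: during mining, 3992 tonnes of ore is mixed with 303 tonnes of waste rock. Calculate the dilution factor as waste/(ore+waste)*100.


Total material = ore + waste
= 3992 + 303 = 4295 tonnes
Dilution = waste / total * 100
= 303 / 4295 * 100
= 0.07054714785 * 100
= 7.0547%

7.0547%


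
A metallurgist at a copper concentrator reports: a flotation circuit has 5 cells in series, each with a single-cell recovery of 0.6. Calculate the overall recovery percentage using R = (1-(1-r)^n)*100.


Complement of single-cell recovery:
1 - r = 1 - 0.6 = 0.4
Raise to power n:
(1 - r)^5 = 0.4^5 = 0.01024
Overall recovery:
R = (1 - 0.01024) * 100
= 98.976%

98.976%


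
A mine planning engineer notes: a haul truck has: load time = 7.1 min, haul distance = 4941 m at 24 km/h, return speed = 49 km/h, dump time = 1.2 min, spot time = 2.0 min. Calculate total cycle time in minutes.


Convert haul speed to m/min: 24 * 1000/60 = 400 m/min
Haul time = 4941 / 400 = 12.3525 min
Convert return speed to m/min: 49 * 1000/60 = 816.6666667 m/min
Return time = 4941 / 816.6666667 = 6.050204082 min
Total cycle time:
= 7.1 + 12.3525 + 1.2 + 6.050204082 + 2.0
= 28.7027 min

28.7027 min


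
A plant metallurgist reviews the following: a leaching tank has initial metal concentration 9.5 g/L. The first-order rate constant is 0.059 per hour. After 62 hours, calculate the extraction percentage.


97.4216%

Compute the exponent:
-k * t = -0.059 * 62 = -3.658
Remaining concentration:
C = 9.5 * exp(-3.658)
= 9.5 * 0.02578402925
= 0.2449482779 g/L
Extracted = 9.5 - 0.2449482779 = 9.255051722 g/L
Extraction % = 9.255051722 / 9.5 * 100
= 97.4216%


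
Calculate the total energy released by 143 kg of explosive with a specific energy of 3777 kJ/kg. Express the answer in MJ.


540.111 MJ

Energy = mass * specific_energy / 1000
= 143 * 3777 / 1000
= 540111 / 1000
= 540.111 MJ


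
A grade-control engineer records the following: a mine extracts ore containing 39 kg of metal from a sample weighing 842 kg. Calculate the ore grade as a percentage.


Ore grade = (metal mass / ore mass) * 100
= (39 / 842) * 100
= 0.04631828979 * 100
= 4.6318%

4.6318%


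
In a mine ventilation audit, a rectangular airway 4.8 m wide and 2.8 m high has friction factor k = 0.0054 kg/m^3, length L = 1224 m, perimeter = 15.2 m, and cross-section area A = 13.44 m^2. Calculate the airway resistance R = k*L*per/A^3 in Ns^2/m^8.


0.0414 Ns^2/m^8

Compute the numerator:
k * L * per = 0.0054 * 1224 * 15.2
= 100.46592
Compute the denominator:
A^3 = 13.44^3 = 2427.715584
Resistance:
R = 100.46592 / 2427.715584
= 0.0414 Ns^2/m^8


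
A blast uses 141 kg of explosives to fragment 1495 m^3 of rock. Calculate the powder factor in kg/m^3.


Powder factor = explosive mass / rock volume
= 141 / 1495
= 0.0943 kg/m^3

0.0943 kg/m^3


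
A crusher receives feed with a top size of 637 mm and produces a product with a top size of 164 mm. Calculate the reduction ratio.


3.8841

Reduction ratio = feed size / product size
= 637 / 164
= 3.8841


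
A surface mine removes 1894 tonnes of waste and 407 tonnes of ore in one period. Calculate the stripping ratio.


4.6536

Stripping ratio = waste tonnage / ore tonnage
= 1894 / 407
= 4.6536


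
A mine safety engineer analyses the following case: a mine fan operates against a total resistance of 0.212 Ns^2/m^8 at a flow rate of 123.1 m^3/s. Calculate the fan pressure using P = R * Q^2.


Compute Q^2:
Q^2 = 123.1^2 = 15153.61
Compute pressure:
P = R * Q^2 = 0.212 * 15153.61
= 3212.5653 Pa

3212.5653 Pa


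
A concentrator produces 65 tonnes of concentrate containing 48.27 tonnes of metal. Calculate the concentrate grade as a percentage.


74.2615%

Grade = (metal in concentrate / concentrate mass) * 100
= (48.27 / 65) * 100
= 0.7426153846 * 100
= 74.2615%


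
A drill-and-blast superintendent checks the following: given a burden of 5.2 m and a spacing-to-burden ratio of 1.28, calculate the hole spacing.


6.656 m

Spacing = burden * ratio
= 5.2 * 1.28
= 6.656 m


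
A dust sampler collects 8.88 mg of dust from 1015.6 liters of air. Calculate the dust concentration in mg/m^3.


Convert liters to m^3: 1 m^3 = 1000 L
Concentration = mass / volume * 1000
= 8.88 / 1015.6 * 1000
= 0.008743599842 * 1000
= 8.7436 mg/m^3

8.7436 mg/m^3


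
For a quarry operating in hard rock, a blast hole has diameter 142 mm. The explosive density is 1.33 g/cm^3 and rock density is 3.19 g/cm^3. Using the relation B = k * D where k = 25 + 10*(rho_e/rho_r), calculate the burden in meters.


First, compute k:
rho_e / rho_r = 1.33 / 3.19 = 0.4169278997
k = 25 + 10 * 0.4169278997 = 29.169279
Then, compute burden:
B = k * D / 1000 = 29.169279 * 142 / 1000
= 4142.037618 / 1000
= 4.142 m

4.142 m


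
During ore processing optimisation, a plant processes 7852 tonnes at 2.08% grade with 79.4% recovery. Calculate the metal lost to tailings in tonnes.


33.6442 tonnes

Total metal in feed:
= 7852 * 2.08 / 100 = 163.3216 tonnes
Metal recovered:
= 163.3216 * 79.4 / 100 = 129.6773504 tonnes
Metal lost to tailings:
= 163.3216 - 129.6773504
= 33.6442 tonnes


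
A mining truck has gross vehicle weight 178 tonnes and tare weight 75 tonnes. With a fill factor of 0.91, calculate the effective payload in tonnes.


Maximum payload = gross - tare
= 178 - 75 = 103 tonnes
Effective payload = max payload * fill factor
= 103 * 0.91
= 93.73 tonnes

93.73 tonnes


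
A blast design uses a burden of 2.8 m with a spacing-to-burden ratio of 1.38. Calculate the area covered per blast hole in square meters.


10.8192 m^2

First, find the spacing:
Spacing = burden * ratio = 2.8 * 1.38
= 3.864 m
Then, calculate the area:
Area = burden * spacing = 2.8 * 3.864
= 10.8192 m^2


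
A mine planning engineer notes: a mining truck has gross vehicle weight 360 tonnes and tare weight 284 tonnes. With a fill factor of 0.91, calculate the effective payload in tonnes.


69.16 tonnes

Maximum payload = gross - tare
= 360 - 284 = 76 tonnes
Effective payload = max payload * fill factor
= 76 * 0.91
= 69.16 tonnes


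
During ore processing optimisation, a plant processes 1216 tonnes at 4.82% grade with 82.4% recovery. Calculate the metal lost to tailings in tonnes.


Total metal in feed:
= 1216 * 4.82 / 100 = 58.6112 tonnes
Metal recovered:
= 58.6112 * 82.4 / 100 = 48.2956288 tonnes
Metal lost to tailings:
= 58.6112 - 48.2956288
= 10.3156 tonnes

10.3156 tonnes


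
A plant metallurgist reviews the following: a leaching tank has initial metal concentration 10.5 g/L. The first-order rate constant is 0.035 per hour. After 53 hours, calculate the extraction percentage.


Compute the exponent:
-k * t = -0.035 * 53 = -1.855
Remaining concentration:
C = 10.5 * exp(-1.855)
= 10.5 * 0.1564529427
= 1.642755898 g/L
Extracted = 10.5 - 1.642755898 = 8.857244102 g/L
Extraction % = 8.857244102 / 10.5 * 100
= 84.3547%

84.3547%


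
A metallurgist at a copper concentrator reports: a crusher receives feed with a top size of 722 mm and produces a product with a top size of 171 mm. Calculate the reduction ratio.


Reduction ratio = feed size / product size
= 722 / 171
= 4.2222

4.2222


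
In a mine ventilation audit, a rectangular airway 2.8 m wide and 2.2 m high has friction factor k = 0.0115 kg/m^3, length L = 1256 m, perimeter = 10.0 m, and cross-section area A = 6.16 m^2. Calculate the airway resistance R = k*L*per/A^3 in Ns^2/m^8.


0.6179 Ns^2/m^8

Compute the numerator:
k * L * per = 0.0115 * 1256 * 10.0
= 144.44
Compute the denominator:
A^3 = 6.16^3 = 233.744896
Resistance:
R = 144.44 / 233.744896
= 0.6179 Ns^2/m^8


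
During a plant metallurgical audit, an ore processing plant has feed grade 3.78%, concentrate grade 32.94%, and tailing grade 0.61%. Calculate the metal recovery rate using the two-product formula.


Using the two-product formula:
R = 100 * c * (f - t) / (f * (c - t))
Numerator = 100 * 32.94 * (3.78 - 0.61)
= 100 * 32.94 * 3.17
= 10441.98
Denominator = 3.78 * (32.94 - 0.61)
= 3.78 * 32.33
= 122.2074
R = 10441.98 / 122.2074
= 85.4447%

85.4447%


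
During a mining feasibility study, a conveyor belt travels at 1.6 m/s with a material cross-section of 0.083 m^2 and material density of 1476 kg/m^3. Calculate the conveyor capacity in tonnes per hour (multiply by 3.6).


Volumetric flow = speed * area
= 1.6 * 0.083 = 0.1328 m^3/s
Mass flow = volumetric * density
= 0.1328 * 1476 = 196.0128 kg/s
Convert to t/h: multiply by 3.6
Capacity = 196.0128 * 3.6
= 705.6461 t/h

705.6461 t/h


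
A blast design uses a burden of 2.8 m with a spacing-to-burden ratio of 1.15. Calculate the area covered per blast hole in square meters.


First, find the spacing:
Spacing = burden * ratio = 2.8 * 1.15
= 3.22 m
Then, calculate the area:
Area = burden * spacing = 2.8 * 3.22
= 9.016 m^2

9.016 m^2


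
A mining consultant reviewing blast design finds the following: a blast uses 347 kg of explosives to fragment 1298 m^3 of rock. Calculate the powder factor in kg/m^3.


Powder factor = explosive mass / rock volume
= 347 / 1298
= 0.2673 kg/m^3

0.2673 kg/m^3


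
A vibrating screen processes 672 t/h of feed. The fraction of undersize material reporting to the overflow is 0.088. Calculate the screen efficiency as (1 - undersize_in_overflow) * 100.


Screen efficiency = (1 - fraction of undersize in overflow) * 100
= (1 - 0.088) * 100
= 0.912 * 100
= 91.2%

91.2%


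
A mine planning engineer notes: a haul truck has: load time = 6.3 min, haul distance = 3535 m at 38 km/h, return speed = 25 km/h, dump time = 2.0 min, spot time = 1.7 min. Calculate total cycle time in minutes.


Convert haul speed to m/min: 38 * 1000/60 = 633.3333333 m/min
Haul time = 3535 / 633.3333333 = 5.581578947 min
Convert return speed to m/min: 25 * 1000/60 = 416.6666667 m/min
Return time = 3535 / 416.6666667 = 8.484 min
Total cycle time:
= 6.3 + 5.581578947 + 2.0 + 8.484 + 1.7
= 24.0656 min

24.0656 min


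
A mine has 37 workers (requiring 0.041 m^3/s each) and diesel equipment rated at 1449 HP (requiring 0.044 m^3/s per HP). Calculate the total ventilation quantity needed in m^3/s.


Airflow for workers:
Q_people = 37 * 0.041 = 1.517 m^3/s
Airflow for diesel equipment:
Q_diesel = 1449 * 0.044 = 63.756 m^3/s
Total ventilation:
Q_total = 1.517 + 63.756
= 65.273 m^3/s

65.273 m^3/s


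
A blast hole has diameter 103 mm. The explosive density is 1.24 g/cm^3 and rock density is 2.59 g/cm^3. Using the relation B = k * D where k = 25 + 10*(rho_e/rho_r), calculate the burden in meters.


3.0681 m

First, compute k:
rho_e / rho_r = 1.24 / 2.59 = 0.4787644788
k = 25 + 10 * 0.4787644788 = 29.78764479
Then, compute burden:
B = k * D / 1000 = 29.78764479 * 103 / 1000
= 3068.127413 / 1000
= 3.0681 m


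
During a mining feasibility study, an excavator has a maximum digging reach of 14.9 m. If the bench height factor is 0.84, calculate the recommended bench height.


12.516 m

Bench height = reach * factor
= 14.9 * 0.84
= 12.516 m


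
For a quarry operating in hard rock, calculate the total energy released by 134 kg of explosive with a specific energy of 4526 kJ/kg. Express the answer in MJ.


Energy = mass * specific_energy / 1000
= 134 * 4526 / 1000
= 606484 / 1000
= 606.484 MJ

606.484 MJ


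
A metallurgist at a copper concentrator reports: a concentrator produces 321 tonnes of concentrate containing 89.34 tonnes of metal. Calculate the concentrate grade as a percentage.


27.8318%

Grade = (metal in concentrate / concentrate mass) * 100
= (89.34 / 321) * 100
= 0.278317757 * 100
= 27.8318%


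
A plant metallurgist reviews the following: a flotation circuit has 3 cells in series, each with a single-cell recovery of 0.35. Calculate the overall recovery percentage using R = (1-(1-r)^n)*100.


72.5375%

Complement of single-cell recovery:
1 - r = 1 - 0.35 = 0.65
Raise to power n:
(1 - r)^3 = 0.65^3 = 0.274625
Overall recovery:
R = (1 - 0.274625) * 100
= 72.5375%


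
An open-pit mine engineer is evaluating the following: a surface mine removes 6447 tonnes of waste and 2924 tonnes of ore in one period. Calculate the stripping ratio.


Stripping ratio = waste tonnage / ore tonnage
= 6447 / 2924
= 2.2049

2.2049


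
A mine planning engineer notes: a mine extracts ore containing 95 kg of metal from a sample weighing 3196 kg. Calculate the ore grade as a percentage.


2.9725%

Ore grade = (metal mass / ore mass) * 100
= (95 / 3196) * 100
= 0.02972465582 * 100
= 2.9725%


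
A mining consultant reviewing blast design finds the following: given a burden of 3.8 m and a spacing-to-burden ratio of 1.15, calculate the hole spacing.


Spacing = burden * ratio
= 3.8 * 1.15
= 4.37 m

4.37 m


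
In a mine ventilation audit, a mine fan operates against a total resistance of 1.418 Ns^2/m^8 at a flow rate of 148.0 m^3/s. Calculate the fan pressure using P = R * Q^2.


Compute Q^2:
Q^2 = 148.0^2 = 21904.0
Compute pressure:
P = R * Q^2 = 1.418 * 21904.0
= 31059.872 Pa

31059.872 Pa


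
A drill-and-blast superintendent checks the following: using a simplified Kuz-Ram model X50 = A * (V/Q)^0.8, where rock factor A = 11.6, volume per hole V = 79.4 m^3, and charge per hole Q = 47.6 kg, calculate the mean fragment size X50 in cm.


17.4674 cm

Compute V/Q:
V/Q = 79.4 / 47.6 = 1.668067227
Raise to the power 0.8:
(V/Q)^0.8 = 1.668067227^0.8 = 1.505812298
Multiply by A:
X50 = 11.6 * 1.505812298
= 17.4674 cm


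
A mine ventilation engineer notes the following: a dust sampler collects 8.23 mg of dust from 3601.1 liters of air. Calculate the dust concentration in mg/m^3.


2.2854 mg/m^3

Convert liters to m^3: 1 m^3 = 1000 L
Concentration = mass / volume * 1000
= 8.23 / 3601.1 * 1000
= 0.002285412791 * 1000
= 2.2854 mg/m^3


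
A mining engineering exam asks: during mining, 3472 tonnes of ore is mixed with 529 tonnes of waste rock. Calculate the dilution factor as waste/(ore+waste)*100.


Total material = ore + waste
= 3472 + 529 = 4001 tonnes
Dilution = waste / total * 100
= 529 / 4001 * 100
= 0.1322169458 * 100
= 13.2217%

13.2217%


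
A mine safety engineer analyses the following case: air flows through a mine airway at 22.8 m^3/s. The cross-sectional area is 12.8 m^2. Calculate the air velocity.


Velocity = flow rate / cross-sectional area
= 22.8 / 12.8
= 1.7813 m/s

1.7813 m/s


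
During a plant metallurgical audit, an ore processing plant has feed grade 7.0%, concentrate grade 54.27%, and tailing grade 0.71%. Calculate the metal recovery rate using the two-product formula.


91.0483%

Using the two-product formula:
R = 100 * c * (f - t) / (f * (c - t))
Numerator = 100 * 54.27 * (7.0 - 0.71)
= 100 * 54.27 * 6.29
= 34135.83
Denominator = 7.0 * (54.27 - 0.71)
= 7.0 * 53.56
= 374.92
R = 34135.83 / 374.92
= 91.0483%


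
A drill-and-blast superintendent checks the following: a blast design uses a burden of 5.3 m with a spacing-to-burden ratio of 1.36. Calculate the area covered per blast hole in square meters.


First, find the spacing:
Spacing = burden * ratio = 5.3 * 1.36
= 7.208 m
Then, calculate the area:
Area = burden * spacing = 5.3 * 7.208
= 38.2024 m^2

38.2024 m^2


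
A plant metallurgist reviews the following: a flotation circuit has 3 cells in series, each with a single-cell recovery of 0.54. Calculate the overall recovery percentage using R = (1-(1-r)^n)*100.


90.2664%

Complement of single-cell recovery:
1 - r = 1 - 0.54 = 0.46
Raise to power n:
(1 - r)^3 = 0.46^3 = 0.097336
Overall recovery:
R = (1 - 0.097336) * 100
= 90.2664%


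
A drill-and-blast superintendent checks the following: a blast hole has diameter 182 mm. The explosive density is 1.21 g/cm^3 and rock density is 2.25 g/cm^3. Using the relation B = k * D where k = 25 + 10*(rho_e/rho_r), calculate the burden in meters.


First, compute k:
rho_e / rho_r = 1.21 / 2.25 = 0.5377777778
k = 25 + 10 * 0.5377777778 = 30.37777778
Then, compute burden:
B = k * D / 1000 = 30.37777778 * 182 / 1000
= 5528.755556 / 1000
= 5.5288 m

5.5288 m


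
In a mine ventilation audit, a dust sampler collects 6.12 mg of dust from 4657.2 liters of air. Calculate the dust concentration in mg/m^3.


Convert liters to m^3: 1 m^3 = 1000 L
Concentration = mass / volume * 1000
= 6.12 / 4657.2 * 1000
= 0.001314094306 * 1000
= 1.3141 mg/m^3

1.3141 mg/m^3


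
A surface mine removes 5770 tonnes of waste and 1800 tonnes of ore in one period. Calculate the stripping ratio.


3.2056

Stripping ratio = waste tonnage / ore tonnage
= 5770 / 1800
= 3.2056


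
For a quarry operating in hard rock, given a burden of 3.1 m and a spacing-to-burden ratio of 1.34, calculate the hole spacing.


4.154 m

Spacing = burden * ratio
= 3.1 * 1.34
= 4.154 m


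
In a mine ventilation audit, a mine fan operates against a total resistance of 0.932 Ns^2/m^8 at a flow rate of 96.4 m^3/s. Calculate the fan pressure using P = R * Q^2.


Compute Q^2:
Q^2 = 96.4^2 = 9292.96
Compute pressure:
P = R * Q^2 = 0.932 * 9292.96
= 8661.0387 Pa

8661.0387 Pa


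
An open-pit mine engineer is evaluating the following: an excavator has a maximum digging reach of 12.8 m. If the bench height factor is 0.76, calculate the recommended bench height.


Bench height = reach * factor
= 12.8 * 0.76
= 9.728 m

9.728 m


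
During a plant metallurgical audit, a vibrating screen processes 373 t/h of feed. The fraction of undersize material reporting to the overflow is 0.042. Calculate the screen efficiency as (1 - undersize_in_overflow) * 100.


Screen efficiency = (1 - fraction of undersize in overflow) * 100
= (1 - 0.042) * 100
= 0.958 * 100
= 95.8%

95.8%


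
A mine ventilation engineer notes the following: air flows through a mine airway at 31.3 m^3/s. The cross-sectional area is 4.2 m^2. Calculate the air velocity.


Velocity = flow rate / cross-sectional area
= 31.3 / 4.2
= 7.4524 m/s

7.4524 m/s


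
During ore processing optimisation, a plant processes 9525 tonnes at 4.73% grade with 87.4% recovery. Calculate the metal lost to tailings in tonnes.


56.7671 tonnes

Total metal in feed:
= 9525 * 4.73 / 100 = 450.5325 tonnes
Metal recovered:
= 450.5325 * 87.4 / 100 = 393.765405 tonnes
Metal lost to tailings:
= 450.5325 - 393.765405
= 56.7671 tonnes


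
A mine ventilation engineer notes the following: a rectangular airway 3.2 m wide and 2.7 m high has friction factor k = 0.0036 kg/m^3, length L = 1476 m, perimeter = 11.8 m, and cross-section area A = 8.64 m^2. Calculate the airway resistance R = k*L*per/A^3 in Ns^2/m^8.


0.0972 Ns^2/m^8

Compute the numerator:
k * L * per = 0.0036 * 1476 * 11.8
= 62.70048
Compute the denominator:
A^3 = 8.64^3 = 644.972544
Resistance:
R = 62.70048 / 644.972544
= 0.0972 Ns^2/m^8


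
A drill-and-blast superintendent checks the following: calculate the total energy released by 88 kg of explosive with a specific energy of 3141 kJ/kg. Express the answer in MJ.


Energy = mass * specific_energy / 1000
= 88 * 3141 / 1000
= 276408 / 1000
= 276.408 MJ

276.408 MJ


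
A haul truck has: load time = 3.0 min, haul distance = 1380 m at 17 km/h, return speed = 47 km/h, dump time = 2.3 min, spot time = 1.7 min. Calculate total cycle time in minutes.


Convert haul speed to m/min: 17 * 1000/60 = 283.3333333 m/min
Haul time = 1380 / 283.3333333 = 4.870588235 min
Convert return speed to m/min: 47 * 1000/60 = 783.3333333 m/min
Return time = 1380 / 783.3333333 = 1.761702128 min
Total cycle time:
= 3.0 + 4.870588235 + 2.3 + 1.761702128 + 1.7
= 13.6323 min

13.6323 min


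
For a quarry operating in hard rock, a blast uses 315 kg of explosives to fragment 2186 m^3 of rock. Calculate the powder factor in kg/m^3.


Powder factor = explosive mass / rock volume
= 315 / 2186
= 0.1441 kg/m^3

0.1441 kg/m^3


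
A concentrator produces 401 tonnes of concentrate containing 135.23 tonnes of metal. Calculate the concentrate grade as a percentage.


33.7232%

Grade = (metal in concentrate / concentrate mass) * 100
= (135.23 / 401) * 100
= 0.3372319202 * 100
= 33.7232%


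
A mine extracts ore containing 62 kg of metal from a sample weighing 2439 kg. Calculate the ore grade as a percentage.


2.542%

Ore grade = (metal mass / ore mass) * 100
= (62 / 2439) * 100
= 0.0254202542 * 100
= 2.542%


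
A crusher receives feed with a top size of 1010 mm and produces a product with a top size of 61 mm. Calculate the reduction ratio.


Reduction ratio = feed size / product size
= 1010 / 61
= 16.5574

16.5574


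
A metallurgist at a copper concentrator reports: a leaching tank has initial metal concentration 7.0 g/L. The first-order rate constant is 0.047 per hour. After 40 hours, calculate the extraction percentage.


Compute the exponent:
-k * t = -0.047 * 40 = -1.88
Remaining concentration:
C = 7.0 * exp(-1.88)
= 7.0 * 0.1525901058
= 1.06813074 g/L
Extracted = 7.0 - 1.06813074 = 5.93186926 g/L
Extraction % = 5.93186926 / 7.0 * 100
= 84.741%

84.741%


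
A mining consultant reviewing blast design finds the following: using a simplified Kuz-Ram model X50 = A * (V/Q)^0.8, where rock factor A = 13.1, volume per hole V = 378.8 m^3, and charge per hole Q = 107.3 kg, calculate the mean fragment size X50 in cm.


35.9352 cm

Compute V/Q:
V/Q = 378.8 / 107.3 = 3.53028891
Raise to the power 0.8:
(V/Q)^0.8 = 3.53028891^0.8 = 2.743141426
Multiply by A:
X50 = 13.1 * 2.743141426
= 35.9352 cm


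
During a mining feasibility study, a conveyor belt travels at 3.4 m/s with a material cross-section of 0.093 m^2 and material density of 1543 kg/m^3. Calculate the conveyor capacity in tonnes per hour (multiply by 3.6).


Volumetric flow = speed * area
= 3.4 * 0.093 = 0.3162 m^3/s
Mass flow = volumetric * density
= 0.3162 * 1543 = 487.8966 kg/s
Convert to t/h: multiply by 3.6
Capacity = 487.8966 * 3.6
= 1756.4278 t/h

1756.4278 t/h
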